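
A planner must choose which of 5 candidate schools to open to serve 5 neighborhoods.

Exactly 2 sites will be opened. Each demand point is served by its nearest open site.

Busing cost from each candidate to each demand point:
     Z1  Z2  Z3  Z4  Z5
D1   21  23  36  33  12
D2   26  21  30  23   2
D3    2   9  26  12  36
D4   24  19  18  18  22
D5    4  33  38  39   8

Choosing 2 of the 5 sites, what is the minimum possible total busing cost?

Open {D2, D3}.
  Z1→D3 2, Z2→D3 9, Z3→D3 26, Z4→D3 12, Z5→D2 2  ⇒ total 51.
Compare {D3, D5}: total 57.
Compare {D1, D3}: total 61.
No size-2 selection does better; minimum is 51.

51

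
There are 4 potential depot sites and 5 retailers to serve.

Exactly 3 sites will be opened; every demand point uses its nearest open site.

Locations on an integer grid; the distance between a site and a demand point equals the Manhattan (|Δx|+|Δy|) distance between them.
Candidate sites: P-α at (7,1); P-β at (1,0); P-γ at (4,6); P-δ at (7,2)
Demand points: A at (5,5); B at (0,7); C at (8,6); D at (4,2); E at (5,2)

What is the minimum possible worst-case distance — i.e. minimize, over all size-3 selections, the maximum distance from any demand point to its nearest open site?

Open {P-α, P-β, P-γ}.
  Farthest demand point is B at distance 5 (to P-γ); all others are ≤ 5.
With {P-α, P-γ, P-δ} the worst case is 5.
With {P-β, P-γ, P-δ} the worst case is 5.
No size-3 selection achieves below 5.

5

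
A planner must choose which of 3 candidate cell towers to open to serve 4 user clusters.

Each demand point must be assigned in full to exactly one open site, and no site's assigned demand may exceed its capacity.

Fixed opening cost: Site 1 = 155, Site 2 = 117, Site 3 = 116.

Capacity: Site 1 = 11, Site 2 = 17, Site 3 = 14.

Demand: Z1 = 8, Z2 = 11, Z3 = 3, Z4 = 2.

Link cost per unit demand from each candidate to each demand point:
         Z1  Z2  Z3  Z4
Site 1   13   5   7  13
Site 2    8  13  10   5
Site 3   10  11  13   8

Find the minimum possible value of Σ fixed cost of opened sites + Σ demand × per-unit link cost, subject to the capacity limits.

431

Open {Site 1, Site 2}; cheapest assignment that respects the capacities:
  Site 1 (cap 11, load 11): Z2 — cost 11×5 = 55
  Site 2 (cap 17, load 13): Z1, Z3, Z4 — cost 8×8 + 3×10 + 2×5 = 104
  Shipping 159, fixed 272 → total 431.
  Any other capacity-feasible assignment to {Site 1, Site 2} ships for at least 159.
Compare {Site 2, Site 3}: its best feasible assignment gives total 458.
Compare {Site 1, Site 3}: its best feasible assignment gives total 461.
Every other set of open sites that can feasibly serve all demand totals ≥ 458 even under its best assignment. Minimum: 431.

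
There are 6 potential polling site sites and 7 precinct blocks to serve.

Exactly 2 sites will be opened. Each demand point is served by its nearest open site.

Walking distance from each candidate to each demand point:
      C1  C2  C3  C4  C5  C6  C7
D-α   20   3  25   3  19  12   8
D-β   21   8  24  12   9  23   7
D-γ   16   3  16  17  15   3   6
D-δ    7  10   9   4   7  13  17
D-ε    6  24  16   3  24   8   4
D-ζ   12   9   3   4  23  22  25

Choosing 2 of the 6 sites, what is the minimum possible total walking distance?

39

Open {D-γ, D-δ}.
  C1→D-δ 7, C2→D-γ 3, C3→D-δ 9, C4→D-δ 4, C5→D-δ 7, C6→D-γ 3, C7→D-γ 6  ⇒ total 39.
Compare {D-γ, D-ζ}: total 46.
Compare {D-δ, D-ε}: total 47.
No size-2 selection does better; minimum is 39.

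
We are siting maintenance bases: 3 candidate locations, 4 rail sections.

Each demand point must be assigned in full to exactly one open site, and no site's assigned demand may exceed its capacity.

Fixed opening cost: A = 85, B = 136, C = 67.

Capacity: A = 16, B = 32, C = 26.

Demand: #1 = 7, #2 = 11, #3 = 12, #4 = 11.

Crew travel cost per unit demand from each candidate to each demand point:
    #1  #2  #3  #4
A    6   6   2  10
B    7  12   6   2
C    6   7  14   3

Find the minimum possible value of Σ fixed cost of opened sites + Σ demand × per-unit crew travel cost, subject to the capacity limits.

Open {B, C}; cheapest assignment that respects the capacities:
  B (cap 32, load 23): #3, #4 — cost 12×6 + 11×2 = 94
  C (cap 26, load 18): #1, #2 — cost 7×6 + 11×7 = 119
  Shipping 213, fixed 203 → total 416.
  Any other capacity-feasible assignment to {B, C} ships for at least 213.
Compare {A, B}: its best feasible assignment gives total 430.
Compare {A, B, C}: its best feasible assignment gives total 453.
Every other set of open sites that can feasibly serve all demand totals ≥ 430 even under its best assignment. Minimum: 416.

416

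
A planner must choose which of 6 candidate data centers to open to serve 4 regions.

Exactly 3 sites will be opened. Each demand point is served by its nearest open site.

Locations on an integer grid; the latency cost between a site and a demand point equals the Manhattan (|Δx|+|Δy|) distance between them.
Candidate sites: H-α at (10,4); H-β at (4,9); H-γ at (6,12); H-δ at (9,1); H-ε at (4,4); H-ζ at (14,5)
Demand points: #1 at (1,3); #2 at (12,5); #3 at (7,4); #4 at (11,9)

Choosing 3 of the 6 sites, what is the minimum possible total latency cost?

Open {H-α, H-ε, H-ζ}.
  #1→H-ε 4, #2→H-ζ 2, #3→H-α 3, #4→H-α 6  ⇒ total 15.
Compare {H-α, H-β, H-ε}: total 16.
Compare {H-α, H-γ, H-ε}: total 16.
No size-3 selection does better; minimum is 15.

15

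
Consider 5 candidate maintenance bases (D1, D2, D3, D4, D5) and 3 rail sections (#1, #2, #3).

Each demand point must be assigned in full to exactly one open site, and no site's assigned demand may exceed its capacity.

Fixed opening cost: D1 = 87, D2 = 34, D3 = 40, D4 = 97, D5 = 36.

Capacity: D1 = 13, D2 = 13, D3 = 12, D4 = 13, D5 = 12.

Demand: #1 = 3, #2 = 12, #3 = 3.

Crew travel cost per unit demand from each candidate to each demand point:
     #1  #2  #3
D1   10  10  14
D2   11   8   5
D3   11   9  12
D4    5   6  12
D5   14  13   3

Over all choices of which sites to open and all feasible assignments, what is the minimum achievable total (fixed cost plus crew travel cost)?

217

Open {D2, D5}; cheapest assignment that respects the capacities:
  D2 (cap 13, load 12): #2 — cost 12×8 = 96
  D5 (cap 12, load 6): #1, #3 — cost 3×14 + 3×3 = 51
  Shipping 147, fixed 70 → total 217.
  Any other capacity-feasible assignment to {D2, D5} ships for at least 147.
Compare {D2, D3}: its best feasible assignment gives total 230.
Compare {D3, D5}: its best feasible assignment gives total 235.
Every other set of open sites that can feasibly serve all demand totals ≥ 230 even under its best assignment. Minimum: 217.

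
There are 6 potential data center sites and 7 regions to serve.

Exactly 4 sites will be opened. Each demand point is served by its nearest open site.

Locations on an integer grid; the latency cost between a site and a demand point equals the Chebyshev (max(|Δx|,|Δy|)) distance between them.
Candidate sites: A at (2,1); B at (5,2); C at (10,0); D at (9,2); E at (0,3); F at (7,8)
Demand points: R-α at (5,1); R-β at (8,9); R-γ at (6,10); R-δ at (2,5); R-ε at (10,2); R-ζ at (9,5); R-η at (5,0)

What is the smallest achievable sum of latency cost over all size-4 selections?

12

Open {B, D, E, F}.
  R-α→B 1, R-β→F 1, R-γ→F 2, R-δ→E 2, R-ε→D 1, R-ζ→D 3, R-η→B 2  ⇒ total 12.
Compare {A, B, D, F}: total 13.
Compare {B, C, D, F}: total 13.
No size-4 selection does better; minimum is 12.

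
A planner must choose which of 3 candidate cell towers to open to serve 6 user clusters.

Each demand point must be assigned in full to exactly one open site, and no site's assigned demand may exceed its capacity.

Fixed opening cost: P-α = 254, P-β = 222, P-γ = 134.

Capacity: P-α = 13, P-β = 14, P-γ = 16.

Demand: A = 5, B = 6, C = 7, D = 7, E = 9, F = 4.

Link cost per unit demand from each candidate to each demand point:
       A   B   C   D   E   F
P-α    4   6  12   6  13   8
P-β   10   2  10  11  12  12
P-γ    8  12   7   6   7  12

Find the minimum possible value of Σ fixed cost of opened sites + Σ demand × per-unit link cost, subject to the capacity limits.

Open {P-α, P-β, P-γ}; cheapest assignment that respects the capacities:
  P-α (cap 13, load 12): A, D — cost 5×4 + 7×6 = 62
  P-β (cap 14, load 10): B, F — cost 6×2 + 4×12 = 60
  P-γ (cap 16, load 16): C, E — cost 7×7 + 9×7 = 112
  Shipping 234, fixed 610 → total 844.
  Any other capacity-feasible assignment to {P-α, P-β, P-γ} ships for at least 234.
Total demand is 38 and no other set of sites has combined capacity ≥ 38, so {P-α, P-β, P-γ} is the only feasible choice of open sites. Minimum: 844.

844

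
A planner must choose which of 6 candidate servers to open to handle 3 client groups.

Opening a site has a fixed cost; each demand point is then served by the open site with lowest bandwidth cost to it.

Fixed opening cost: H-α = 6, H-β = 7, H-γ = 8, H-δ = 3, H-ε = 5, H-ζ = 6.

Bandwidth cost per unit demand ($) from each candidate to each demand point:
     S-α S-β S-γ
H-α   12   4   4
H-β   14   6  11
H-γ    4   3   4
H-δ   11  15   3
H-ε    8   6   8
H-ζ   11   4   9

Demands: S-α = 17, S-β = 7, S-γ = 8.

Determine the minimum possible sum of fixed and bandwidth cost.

Open {H-γ, H-δ}: assign each demand point to its cheapest open site.
  S-α→H-γ 17×4=68, S-β→H-γ 7×3=21, S-γ→H-δ 8×3=24
  bandwidth cost 113, fixed 11 → total 124.
Compare {H-γ}: bandwidth cost 121 + fixed 8 = 129.
Compare {H-γ, H-δ, H-ε}: bandwidth cost 113 + fixed 16 = 129.
Compare {H-α, H-γ, H-δ}: bandwidth cost 113 + fixed 17 = 130.
All other subsets cost ≥ 129. Minimum total cost: 124.

124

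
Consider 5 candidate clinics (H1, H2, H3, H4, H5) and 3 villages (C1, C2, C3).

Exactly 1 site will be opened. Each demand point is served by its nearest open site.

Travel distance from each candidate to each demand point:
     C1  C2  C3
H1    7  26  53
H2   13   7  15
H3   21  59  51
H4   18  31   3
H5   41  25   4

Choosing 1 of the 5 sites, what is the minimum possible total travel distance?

Open {H2}.
  C1→H2 13, C2→H2 7, C3→H2 15  ⇒ total 35.
Compare {H4}: total 52.
Compare {H5}: total 70.
No size-1 selection does better; minimum is 35.

35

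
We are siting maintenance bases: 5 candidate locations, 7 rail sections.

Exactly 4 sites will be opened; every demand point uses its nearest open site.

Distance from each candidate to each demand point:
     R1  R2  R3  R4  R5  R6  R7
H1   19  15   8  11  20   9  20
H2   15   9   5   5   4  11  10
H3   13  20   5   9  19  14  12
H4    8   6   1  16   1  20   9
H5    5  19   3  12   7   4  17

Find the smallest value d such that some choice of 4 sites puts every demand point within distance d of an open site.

Open {H1, H2, H3, H4}.
  Farthest demand point is R6 at distance 9 (to H1); all others are ≤ 9.
With {H1, H2, H4, H5} the worst case is 9.
With {H1, H3, H4, H5} the worst case is 9.
No size-4 selection achieves below 9.

9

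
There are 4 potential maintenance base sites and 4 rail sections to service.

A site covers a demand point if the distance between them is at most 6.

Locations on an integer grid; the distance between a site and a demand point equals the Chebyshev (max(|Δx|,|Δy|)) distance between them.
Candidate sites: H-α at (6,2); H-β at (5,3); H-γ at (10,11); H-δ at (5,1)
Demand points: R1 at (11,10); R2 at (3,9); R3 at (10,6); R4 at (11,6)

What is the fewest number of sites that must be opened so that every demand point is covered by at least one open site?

Coverage sets (demand points within 6 of each site):
  H-α: {R3, R4}
  H-β: {R2, R3, R4}
  H-γ: {R1, R3, R4}
  H-δ: {R3, R4}
No single site covers all 4 demand points.
But {H-β, H-γ} covers everything, so the minimum is 2.

2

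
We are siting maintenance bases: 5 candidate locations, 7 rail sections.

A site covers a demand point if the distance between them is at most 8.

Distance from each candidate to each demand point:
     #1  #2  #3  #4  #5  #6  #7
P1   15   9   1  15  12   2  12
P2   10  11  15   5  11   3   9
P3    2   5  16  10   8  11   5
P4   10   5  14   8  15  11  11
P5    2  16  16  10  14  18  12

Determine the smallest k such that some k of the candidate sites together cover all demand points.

Coverage sets (demand points within 8 of each site):
  P1: {#3, #6}
  P2: {#4, #6}
  P3: {#1, #2, #5, #7}
  P4: {#2, #4}
  P5: {#1}
No 2 sites suffice: every size-2 union leaves at least one demand point uncovered.
But {P1, P2, P3} covers everything, so the minimum is 3.

3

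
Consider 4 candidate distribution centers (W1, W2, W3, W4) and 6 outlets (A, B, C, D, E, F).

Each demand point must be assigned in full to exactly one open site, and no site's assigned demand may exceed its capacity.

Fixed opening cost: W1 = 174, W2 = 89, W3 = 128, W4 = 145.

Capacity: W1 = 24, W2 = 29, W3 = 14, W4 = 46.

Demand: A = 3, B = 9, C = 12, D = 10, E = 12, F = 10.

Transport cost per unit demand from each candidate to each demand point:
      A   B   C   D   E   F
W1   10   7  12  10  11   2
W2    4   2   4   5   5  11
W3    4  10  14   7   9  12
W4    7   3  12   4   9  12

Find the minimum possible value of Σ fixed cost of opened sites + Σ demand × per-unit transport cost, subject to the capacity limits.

Open {W2, W4}; cheapest assignment that respects the capacities:
  W2 (cap 29, load 27): A, C, E — cost 3×4 + 12×4 + 12×5 = 120
  W4 (cap 46, load 29): B, D, F — cost 9×3 + 10×4 + 10×12 = 187
  Shipping 307, fixed 234 → total 541.
  Any other capacity-feasible assignment to {W2, W4} ships for at least 307.
Compare {W1, W2, W4}: its best feasible assignment gives total 615.
Compare {W1, W2, W3}: its best feasible assignment gives total 664.
Every other set of open sites that can feasibly serve all demand totals ≥ 615 even under its best assignment. Minimum: 541.

541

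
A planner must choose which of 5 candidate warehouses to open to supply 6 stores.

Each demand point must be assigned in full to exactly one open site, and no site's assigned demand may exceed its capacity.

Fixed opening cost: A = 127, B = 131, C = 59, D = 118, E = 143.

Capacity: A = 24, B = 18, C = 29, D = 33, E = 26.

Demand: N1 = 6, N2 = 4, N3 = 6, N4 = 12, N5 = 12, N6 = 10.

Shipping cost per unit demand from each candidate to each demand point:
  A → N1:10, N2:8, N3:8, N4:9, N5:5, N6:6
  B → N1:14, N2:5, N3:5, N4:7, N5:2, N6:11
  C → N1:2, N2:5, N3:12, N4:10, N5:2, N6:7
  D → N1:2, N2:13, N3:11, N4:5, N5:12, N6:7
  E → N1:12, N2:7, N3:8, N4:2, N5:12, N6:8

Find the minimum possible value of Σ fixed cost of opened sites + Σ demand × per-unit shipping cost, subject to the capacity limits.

Open {C, E}; cheapest assignment that respects the capacities:
  C (cap 29, load 28): N1, N5, N6 — cost 6×2 + 12×2 + 10×7 = 106
  E (cap 26, load 22): N2, N3, N4 — cost 4×7 + 6×8 + 12×2 = 100
  Shipping 206, fixed 202 → total 408.
  Any other capacity-feasible assignment to {C, E} ships for at least 206.
Compare {C, D}: its best feasible assignment gives total 429.
Compare {A, C}: its best feasible assignment gives total 480.
Every other set of open sites that can feasibly serve all demand totals ≥ 429 even under its best assignment. Minimum: 408.

408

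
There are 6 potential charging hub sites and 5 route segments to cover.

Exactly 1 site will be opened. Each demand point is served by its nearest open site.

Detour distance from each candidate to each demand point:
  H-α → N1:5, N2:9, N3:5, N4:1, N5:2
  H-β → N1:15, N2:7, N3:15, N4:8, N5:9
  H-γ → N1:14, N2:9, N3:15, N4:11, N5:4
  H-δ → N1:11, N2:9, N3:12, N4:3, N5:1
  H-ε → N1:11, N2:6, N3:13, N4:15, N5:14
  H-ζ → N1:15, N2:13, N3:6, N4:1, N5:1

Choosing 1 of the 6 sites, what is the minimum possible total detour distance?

Open {H-α}.
  N1→H-α 5, N2→H-α 9, N3→H-α 5, N4→H-α 1, N5→H-α 2  ⇒ total 22.
Compare {H-δ}: total 36.
Compare {H-ζ}: total 36.
No size-1 selection does better; minimum is 22.

22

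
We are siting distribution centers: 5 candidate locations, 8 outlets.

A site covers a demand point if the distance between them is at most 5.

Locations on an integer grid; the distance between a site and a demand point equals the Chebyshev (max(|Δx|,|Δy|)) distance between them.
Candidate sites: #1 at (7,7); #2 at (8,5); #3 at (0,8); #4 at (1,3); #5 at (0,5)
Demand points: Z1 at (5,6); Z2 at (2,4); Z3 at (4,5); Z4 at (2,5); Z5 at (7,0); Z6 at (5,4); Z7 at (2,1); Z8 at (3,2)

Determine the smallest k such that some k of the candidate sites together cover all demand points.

Coverage sets (demand points within 5 of each site):
  #1: {Z1, Z2, Z3, Z4, Z6, Z8}
  #2: {Z1, Z3, Z5, Z6, Z8}
  #3: {Z1, Z2, Z3, Z4, Z6}
  #4: {Z1, Z2, Z3, Z4, Z6, Z7, Z8}
  #5: {Z1, Z2, Z3, Z4, Z6, Z7, Z8}
No single site covers all 8 demand points.
But {#2, #4} covers everything, so the minimum is 2.

2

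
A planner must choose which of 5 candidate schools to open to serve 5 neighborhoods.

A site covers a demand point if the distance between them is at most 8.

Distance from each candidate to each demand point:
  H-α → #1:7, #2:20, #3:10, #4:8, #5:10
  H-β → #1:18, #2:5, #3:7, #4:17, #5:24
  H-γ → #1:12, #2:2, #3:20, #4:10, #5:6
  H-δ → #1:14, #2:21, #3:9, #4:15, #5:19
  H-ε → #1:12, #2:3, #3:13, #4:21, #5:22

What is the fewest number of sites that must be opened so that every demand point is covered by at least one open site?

3

Coverage sets (demand points within 8 of each site):
  H-α: {#1, #4}
  H-β: {#2, #3}
  H-γ: {#2, #5}
  H-δ: {}
  H-ε: {#2}
No 2 sites suffice: every size-2 union leaves at least one demand point uncovered.
But {H-α, H-β, H-γ} covers everything, so the minimum is 3.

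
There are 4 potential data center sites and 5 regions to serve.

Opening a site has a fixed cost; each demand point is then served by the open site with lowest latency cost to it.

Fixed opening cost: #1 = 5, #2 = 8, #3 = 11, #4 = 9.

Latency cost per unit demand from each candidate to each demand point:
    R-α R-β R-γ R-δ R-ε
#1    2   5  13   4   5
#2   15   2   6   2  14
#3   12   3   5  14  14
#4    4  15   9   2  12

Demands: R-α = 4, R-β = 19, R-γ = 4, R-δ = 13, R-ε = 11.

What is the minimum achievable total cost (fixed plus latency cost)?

164

Open {#1, #2}: assign each demand point to its cheapest open site.
  R-α→#1 4×2=8, R-β→#2 19×2=38, R-γ→#2 4×6=24, R-δ→#2 13×2=26, R-ε→#1 11×5=55
  latency cost 151, fixed 13 → total 164.
Compare {#1, #2, #3}: latency cost 147 + fixed 24 = 171.
Compare {#1, #2, #4}: latency cost 151 + fixed 22 = 173.
Compare {#1, #2, #3, #4}: latency cost 147 + fixed 33 = 180.
All other subsets cost ≥ 171. Minimum total cost: 164.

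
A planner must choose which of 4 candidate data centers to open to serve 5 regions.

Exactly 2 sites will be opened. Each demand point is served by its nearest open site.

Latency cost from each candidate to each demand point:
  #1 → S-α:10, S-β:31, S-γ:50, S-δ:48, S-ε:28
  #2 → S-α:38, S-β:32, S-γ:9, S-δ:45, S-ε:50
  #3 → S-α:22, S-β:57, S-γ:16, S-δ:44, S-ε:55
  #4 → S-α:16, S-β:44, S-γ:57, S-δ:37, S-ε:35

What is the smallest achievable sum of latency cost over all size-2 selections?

Open {#1, #2}.
  S-α→#1 10, S-β→#1 31, S-γ→#2 9, S-δ→#2 45, S-ε→#1 28  ⇒ total 123.
Compare {#1, #3}: total 129.
Compare {#2, #4}: total 129.
No size-2 selection does better; minimum is 123.

123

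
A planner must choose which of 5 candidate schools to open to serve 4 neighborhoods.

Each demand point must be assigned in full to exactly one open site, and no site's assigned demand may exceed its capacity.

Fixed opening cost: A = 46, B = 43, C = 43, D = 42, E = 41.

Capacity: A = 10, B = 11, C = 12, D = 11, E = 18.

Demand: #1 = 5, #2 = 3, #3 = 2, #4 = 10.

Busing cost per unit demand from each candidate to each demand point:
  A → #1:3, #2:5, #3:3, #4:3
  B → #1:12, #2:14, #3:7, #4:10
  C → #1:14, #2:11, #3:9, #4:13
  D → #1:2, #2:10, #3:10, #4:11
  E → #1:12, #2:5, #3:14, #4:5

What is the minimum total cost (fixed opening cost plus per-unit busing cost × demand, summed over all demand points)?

173

Open {A, E}; cheapest assignment that respects the capacities:
  A (cap 10, load 10): #1, #2, #3 — cost 5×3 + 3×5 + 2×3 = 36
  E (cap 18, load 10): #4 — cost 10×5 = 50
  Shipping 86, fixed 87 → total 173.
  Any other capacity-feasible assignment to {A, E} ships for at least 86.
Compare {A, D}: its best feasible assignment gives total 178.
Compare {D, E}: its best feasible assignment gives total 178.
Every other set of open sites that can feasibly serve all demand totals ≥ 178 even under its best assignment. Minimum: 173.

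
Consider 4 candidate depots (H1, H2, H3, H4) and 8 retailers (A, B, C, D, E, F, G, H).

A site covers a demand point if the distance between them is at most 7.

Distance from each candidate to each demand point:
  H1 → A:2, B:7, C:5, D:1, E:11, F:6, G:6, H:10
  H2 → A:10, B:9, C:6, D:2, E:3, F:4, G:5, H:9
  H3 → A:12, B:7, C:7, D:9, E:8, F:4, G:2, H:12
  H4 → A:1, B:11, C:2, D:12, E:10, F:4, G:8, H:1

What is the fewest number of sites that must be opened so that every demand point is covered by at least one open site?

Coverage sets (demand points within 7 of each site):
  H1: {A, B, C, D, F, G}
  H2: {C, D, E, F, G}
  H3: {B, C, F, G}
  H4: {A, C, F, H}
No 2 sites suffice: every size-2 union leaves at least one demand point uncovered.
But {H1, H2, H4} covers everything, so the minimum is 3.

3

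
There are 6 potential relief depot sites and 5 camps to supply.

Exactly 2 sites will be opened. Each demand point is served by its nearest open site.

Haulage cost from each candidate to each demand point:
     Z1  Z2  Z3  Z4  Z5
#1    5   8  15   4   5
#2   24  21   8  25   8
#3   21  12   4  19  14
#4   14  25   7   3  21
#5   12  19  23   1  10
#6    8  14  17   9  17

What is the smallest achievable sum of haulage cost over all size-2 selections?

Open {#1, #3}.
  Z1→#1 5, Z2→#1 8, Z3→#3 4, Z4→#1 4, Z5→#1 5  ⇒ total 26.
Compare {#1, #4}: total 28.
Compare {#1, #2}: total 30.
No size-2 selection does better; minimum is 26.

26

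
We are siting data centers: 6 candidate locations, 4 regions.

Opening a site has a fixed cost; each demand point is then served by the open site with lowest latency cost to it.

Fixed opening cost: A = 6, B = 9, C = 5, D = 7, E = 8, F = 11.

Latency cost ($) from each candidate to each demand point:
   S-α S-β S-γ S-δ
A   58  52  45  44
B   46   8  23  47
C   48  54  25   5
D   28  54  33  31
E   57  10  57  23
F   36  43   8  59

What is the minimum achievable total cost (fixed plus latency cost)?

Open {B, C, D, F}: assign each demand point to its cheapest open site.
  S-α→D 28, S-β→B 8, S-γ→F 8, S-δ→C 5
  latency cost 49, fixed 32 → total 81.
Compare {B, C, F}: latency cost 57 + fixed 25 = 82.
Compare {C, D, E, F}: latency cost 51 + fixed 31 = 82.
Compare {C, E, F}: latency cost 59 + fixed 24 = 83.
All other subsets cost ≥ 82. Minimum total cost: 81.

81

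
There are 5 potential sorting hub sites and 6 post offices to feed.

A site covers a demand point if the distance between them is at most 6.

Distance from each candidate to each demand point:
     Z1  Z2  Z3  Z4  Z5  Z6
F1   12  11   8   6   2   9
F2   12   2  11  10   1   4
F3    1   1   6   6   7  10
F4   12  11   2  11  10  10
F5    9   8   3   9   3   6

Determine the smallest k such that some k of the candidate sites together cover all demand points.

Coverage sets (demand points within 6 of each site):
  F1: {Z4, Z5}
  F2: {Z2, Z5, Z6}
  F3: {Z1, Z2, Z3, Z4}
  F4: {Z3}
  F5: {Z3, Z5, Z6}
No single site covers all 6 demand points.
But {F2, F3} covers everything, so the minimum is 2.

2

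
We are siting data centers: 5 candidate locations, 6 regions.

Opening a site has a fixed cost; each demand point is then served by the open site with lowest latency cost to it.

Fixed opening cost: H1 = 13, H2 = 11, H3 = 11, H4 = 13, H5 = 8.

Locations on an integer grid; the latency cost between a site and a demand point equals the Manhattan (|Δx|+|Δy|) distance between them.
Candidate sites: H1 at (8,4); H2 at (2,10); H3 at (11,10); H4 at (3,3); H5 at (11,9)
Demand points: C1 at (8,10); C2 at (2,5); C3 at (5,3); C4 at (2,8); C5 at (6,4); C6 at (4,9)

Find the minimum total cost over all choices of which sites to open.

Open {H2, H4}: assign each demand point to its cheapest open site.
  C1→H2 6, C2→H4 3, C3→H4 2, C4→H2 2, C5→H4 4, C6→H2 3
  latency cost 20, fixed 24 → total 44.
Compare {H1, H2}: latency cost 22 + fixed 24 = 46.
Compare {H2}: latency cost 36 + fixed 11 = 47.
Compare {H4}: latency cost 34 + fixed 13 = 47.
All other subsets cost ≥ 46. Minimum total cost: 44.

44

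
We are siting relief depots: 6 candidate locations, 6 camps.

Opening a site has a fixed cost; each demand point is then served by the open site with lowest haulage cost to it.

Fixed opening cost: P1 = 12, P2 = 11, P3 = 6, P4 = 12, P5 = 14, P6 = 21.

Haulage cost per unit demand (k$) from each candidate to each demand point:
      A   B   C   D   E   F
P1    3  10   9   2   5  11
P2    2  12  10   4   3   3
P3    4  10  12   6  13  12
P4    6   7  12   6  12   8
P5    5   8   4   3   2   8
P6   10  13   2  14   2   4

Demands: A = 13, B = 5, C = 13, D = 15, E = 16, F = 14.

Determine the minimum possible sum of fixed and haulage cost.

247

Open {P1, P2, P4, P6}: assign each demand point to its cheapest open site.
  A→P2 13×2=26, B→P4 5×7=35, C→P6 13×2=26, D→P1 15×2=30, E→P6 16×2=32, F→P2 14×3=42
  haulage cost 191, fixed 56 → total 247.
Compare {P1, P2, P6}: haulage cost 206 + fixed 44 = 250.
Compare {P1, P2, P3, P4, P6}: haulage cost 191 + fixed 62 = 253.
Compare {P1, P2, P5, P6}: haulage cost 196 + fixed 58 = 254.
All other subsets cost ≥ 250. Minimum total cost: 247.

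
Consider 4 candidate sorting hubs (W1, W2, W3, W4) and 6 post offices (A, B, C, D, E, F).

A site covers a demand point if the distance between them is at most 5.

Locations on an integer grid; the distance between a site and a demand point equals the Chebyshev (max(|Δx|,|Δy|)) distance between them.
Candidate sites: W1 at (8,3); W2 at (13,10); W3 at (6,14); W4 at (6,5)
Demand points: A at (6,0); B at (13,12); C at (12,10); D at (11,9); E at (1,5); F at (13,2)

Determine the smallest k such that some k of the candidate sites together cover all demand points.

Coverage sets (demand points within 5 of each site):
  W1: {A, F}
  W2: {B, C, D}
  W3: {D}
  W4: {A, D, E}
No 2 sites suffice: every size-2 union leaves at least one demand point uncovered.
But {W1, W2, W4} covers everything, so the minimum is 3.

3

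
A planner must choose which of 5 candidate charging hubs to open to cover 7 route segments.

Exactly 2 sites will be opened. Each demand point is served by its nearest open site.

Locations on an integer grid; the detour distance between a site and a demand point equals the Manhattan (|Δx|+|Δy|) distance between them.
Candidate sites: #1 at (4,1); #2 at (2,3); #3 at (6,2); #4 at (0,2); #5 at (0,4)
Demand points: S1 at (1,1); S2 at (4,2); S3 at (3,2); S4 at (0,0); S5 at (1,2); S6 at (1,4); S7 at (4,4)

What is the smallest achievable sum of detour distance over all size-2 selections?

14

Open {#1, #4}.
  S1→#4 2, S2→#1 1, S3→#1 2, S4→#4 2, S5→#4 1, S6→#4 3, S7→#1 3  ⇒ total 14.
Compare {#2, #4}: total 15.
Compare {#1, #5}: total 17.
No size-2 selection does better; minimum is 14.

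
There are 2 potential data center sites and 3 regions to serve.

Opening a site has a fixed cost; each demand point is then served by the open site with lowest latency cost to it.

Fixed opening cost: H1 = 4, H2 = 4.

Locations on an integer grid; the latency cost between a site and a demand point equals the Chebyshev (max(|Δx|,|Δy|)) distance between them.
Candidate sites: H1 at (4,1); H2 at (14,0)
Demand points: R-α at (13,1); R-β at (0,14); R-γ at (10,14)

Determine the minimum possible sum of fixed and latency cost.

33

Open {H2}: assign each demand point to its cheapest open site.
  R-α→H2 1, R-β→H2 14, R-γ→H2 14
  latency cost 29, fixed 4 → total 33.
Compare {H1, H2}: latency cost 27 + fixed 8 = 35.
Compare {H1}: latency cost 35 + fixed 4 = 39.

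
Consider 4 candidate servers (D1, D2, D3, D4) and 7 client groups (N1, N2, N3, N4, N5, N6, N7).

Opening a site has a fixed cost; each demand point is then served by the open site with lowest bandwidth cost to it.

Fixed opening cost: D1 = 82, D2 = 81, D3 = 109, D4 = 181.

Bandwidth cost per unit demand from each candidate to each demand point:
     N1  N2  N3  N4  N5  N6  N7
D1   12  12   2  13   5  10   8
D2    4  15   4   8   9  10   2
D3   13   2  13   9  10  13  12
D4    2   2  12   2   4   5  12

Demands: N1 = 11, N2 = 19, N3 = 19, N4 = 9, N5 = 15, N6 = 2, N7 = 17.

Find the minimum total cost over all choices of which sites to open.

520

Open {D2, D4}: assign each demand point to its cheapest open site.
  N1→D4 11×2=22, N2→D4 19×2=38, N3→D2 19×4=76, N4→D4 9×2=18, N5→D4 15×4=60, N6→D4 2×5=10, N7→D2 17×2=34
  bandwidth cost 258, fixed 262 → total 520.
Compare {D1, D2, D4}: bandwidth cost 220 + fixed 344 = 564.
Compare {D1, D4}: bandwidth cost 322 + fixed 263 = 585.
Compare {D1, D2, D3}: bandwidth cost 321 + fixed 272 = 593.
All other subsets cost ≥ 564. Minimum total cost: 520.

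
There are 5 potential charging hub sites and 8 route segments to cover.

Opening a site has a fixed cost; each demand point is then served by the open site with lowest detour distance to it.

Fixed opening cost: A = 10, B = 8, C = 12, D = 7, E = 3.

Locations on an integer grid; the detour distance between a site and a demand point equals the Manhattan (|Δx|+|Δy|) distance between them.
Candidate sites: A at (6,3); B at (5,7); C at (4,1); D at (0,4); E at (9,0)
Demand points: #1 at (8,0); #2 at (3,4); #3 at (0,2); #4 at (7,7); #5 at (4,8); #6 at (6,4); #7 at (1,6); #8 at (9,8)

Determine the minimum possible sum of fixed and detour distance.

40

Open {B, D, E}: assign each demand point to its cheapest open site.
  #1→E 1, #2→D 3, #3→D 2, #4→B 2, #5→B 2, #6→B 4, #7→D 3, #8→B 5
  detour distance 22, fixed 18 → total 40.
Compare {B, E}: detour distance 34 + fixed 11 = 45.
Compare {B, D}: detour distance 31 + fixed 15 = 46.
Compare {A, B, D, E}: detour distance 19 + fixed 28 = 47.
All other subsets cost ≥ 45. Minimum total cost: 40.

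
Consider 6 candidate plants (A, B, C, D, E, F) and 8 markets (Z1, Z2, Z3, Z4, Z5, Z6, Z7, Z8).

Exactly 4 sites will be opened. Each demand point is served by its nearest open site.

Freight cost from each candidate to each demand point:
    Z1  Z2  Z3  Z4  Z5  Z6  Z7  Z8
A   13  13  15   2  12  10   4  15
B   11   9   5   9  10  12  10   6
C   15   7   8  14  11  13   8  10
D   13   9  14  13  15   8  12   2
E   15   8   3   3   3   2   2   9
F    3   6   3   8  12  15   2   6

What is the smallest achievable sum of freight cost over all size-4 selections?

Open {A, D, E, F}.
  Z1→F 3, Z2→F 6, Z3→E 3, Z4→A 2, Z5→E 3, Z6→E 2, Z7→E 2, Z8→D 2  ⇒ total 23.
Compare {B, D, E, F}: total 24.
Compare {C, D, E, F}: total 24.
No size-4 selection does better; minimum is 23.

23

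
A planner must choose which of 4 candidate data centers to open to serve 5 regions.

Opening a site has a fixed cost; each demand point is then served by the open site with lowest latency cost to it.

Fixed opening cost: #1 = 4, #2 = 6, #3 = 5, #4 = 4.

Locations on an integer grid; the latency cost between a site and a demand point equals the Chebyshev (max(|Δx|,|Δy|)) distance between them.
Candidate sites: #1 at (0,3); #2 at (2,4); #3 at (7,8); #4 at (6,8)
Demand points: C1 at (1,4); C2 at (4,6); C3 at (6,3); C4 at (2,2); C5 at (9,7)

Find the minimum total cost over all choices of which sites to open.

21

Open {#1, #4}: assign each demand point to its cheapest open site.
  C1→#1 1, C2→#4 2, C3→#4 5, C4→#1 2, C5→#4 3
  latency cost 13, fixed 8 → total 21.
Compare {#2}: latency cost 16 + fixed 6 = 22.
Compare {#1, #3}: latency cost 13 + fixed 9 = 22.
Compare {#2, #3}: latency cost 11 + fixed 11 = 22.
All other subsets cost ≥ 22. Minimum total cost: 21.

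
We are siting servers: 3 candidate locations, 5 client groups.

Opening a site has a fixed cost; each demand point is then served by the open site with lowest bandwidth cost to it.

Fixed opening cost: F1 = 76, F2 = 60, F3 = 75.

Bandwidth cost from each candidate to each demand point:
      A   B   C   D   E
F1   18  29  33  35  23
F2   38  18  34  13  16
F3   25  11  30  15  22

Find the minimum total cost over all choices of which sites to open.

178

Open {F3}: assign each demand point to its cheapest open site.
  A→F3 25, B→F3 11, C→F3 30, D→F3 15, E→F3 22
  bandwidth cost 103, fixed 75 → total 178.
Compare {F2}: bandwidth cost 119 + fixed 60 = 179.
Compare {F1}: bandwidth cost 138 + fixed 76 = 214.
Compare {F2, F3}: bandwidth cost 95 + fixed 135 = 230.
All other subsets cost ≥ 179. Minimum total cost: 178.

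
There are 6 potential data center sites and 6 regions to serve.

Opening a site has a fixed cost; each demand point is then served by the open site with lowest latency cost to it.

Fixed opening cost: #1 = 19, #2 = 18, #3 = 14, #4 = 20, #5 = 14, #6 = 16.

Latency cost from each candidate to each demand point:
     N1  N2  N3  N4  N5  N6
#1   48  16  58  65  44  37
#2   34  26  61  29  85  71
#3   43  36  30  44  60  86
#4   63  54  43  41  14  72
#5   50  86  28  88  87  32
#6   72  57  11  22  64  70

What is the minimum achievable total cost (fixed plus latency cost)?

203

Open {#1, #4, #6}: assign each demand point to its cheapest open site.
  N1→#1 48, N2→#1 16, N3→#6 11, N4→#6 22, N5→#4 14, N6→#1 37
  latency cost 148, fixed 55 → total 203.
Compare {#1, #2, #4, #6}: latency cost 134 + fixed 73 = 207.
Compare {#2, #4, #5, #6}: latency cost 139 + fixed 68 = 207.
Compare {#1, #3, #4, #6}: latency cost 143 + fixed 69 = 212.
All other subsets cost ≥ 207. Minimum total cost: 203.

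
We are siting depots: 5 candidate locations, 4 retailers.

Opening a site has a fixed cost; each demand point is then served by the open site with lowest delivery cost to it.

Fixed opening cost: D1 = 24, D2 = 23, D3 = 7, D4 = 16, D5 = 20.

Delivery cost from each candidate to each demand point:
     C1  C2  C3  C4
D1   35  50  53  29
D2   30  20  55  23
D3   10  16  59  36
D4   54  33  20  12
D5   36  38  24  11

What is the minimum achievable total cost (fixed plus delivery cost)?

81

Open {D3, D4}: assign each demand point to its cheapest open site.
  C1→D3 10, C2→D3 16, C3→D4 20, C4→D4 12
  delivery cost 58, fixed 23 → total 81.
Compare {D3, D5}: delivery cost 61 + fixed 27 = 88.
Compare {D3, D4, D5}: delivery cost 57 + fixed 43 = 100.
Compare {D2, D3, D4}: delivery cost 58 + fixed 46 = 104.
All other subsets cost ≥ 88. Minimum total cost: 81.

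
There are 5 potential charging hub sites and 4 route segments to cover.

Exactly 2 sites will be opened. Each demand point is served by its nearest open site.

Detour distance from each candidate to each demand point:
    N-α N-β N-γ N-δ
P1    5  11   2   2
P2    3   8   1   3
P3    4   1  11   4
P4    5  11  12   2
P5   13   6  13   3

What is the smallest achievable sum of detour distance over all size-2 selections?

Open {P2, P3}.
  N-α→P2 3, N-β→P3 1, N-γ→P2 1, N-δ→P2 3  ⇒ total 8.
Compare {P1, P3}: total 9.
Compare {P2, P5}: total 13.
No size-2 selection does better; minimum is 8.

8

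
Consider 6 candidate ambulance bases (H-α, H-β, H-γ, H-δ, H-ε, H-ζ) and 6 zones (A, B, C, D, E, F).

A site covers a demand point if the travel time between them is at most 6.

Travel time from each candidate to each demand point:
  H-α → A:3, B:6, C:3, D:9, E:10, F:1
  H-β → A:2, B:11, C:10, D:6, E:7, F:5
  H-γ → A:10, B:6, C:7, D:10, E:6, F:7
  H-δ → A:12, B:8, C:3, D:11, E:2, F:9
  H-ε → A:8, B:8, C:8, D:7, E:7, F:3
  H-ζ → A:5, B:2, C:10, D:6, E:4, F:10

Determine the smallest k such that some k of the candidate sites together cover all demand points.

2

Coverage sets (demand points within 6 of each site):
  H-α: {A, B, C, F}
  H-β: {A, D, F}
  H-γ: {B, E}
  H-δ: {C, E}
  H-ε: {F}
  H-ζ: {A, B, D, E}
No single site covers all 6 demand points.
But {H-α, H-ζ} covers everything, so the minimum is 2.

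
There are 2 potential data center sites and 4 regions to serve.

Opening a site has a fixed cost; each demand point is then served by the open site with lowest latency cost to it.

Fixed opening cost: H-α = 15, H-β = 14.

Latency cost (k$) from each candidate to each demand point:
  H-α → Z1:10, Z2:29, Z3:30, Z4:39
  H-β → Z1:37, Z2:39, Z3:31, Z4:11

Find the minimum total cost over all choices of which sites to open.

109

Open {H-α, H-β}: assign each demand point to its cheapest open site.
  Z1→H-α 10, Z2→H-α 29, Z3→H-α 30, Z4→H-β 11
  latency cost 80, fixed 29 → total 109.
Compare {H-α}: latency cost 108 + fixed 15 = 123.
Compare {H-β}: latency cost 118 + fixed 14 = 132.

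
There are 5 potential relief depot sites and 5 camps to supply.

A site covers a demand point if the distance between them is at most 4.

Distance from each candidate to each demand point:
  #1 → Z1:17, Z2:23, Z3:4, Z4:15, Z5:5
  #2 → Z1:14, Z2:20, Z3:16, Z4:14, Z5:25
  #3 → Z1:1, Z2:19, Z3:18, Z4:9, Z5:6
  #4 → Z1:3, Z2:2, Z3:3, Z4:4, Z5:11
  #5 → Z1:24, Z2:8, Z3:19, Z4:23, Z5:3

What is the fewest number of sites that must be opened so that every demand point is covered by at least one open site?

2

Coverage sets (demand points within 4 of each site):
  #1: {Z3}
  #2: {}
  #3: {Z1}
  #4: {Z1, Z2, Z3, Z4}
  #5: {Z5}
No single site covers all 5 demand points.
But {#4, #5} covers everything, so the minimum is 2.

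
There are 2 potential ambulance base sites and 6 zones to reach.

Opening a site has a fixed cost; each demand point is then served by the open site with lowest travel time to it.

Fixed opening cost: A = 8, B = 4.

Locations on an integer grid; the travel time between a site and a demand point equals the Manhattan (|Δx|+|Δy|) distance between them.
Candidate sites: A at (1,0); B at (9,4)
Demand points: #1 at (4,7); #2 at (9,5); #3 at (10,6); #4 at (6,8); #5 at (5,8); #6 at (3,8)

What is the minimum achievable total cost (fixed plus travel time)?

Open {B}: assign each demand point to its cheapest open site.
  #1→B 8, #2→B 1, #3→B 3, #4→B 7, #5→B 8, #6→B 10
  travel time 37, fixed 4 → total 41.
Compare {A, B}: travel time 37 + fixed 12 = 49.
Compare {A}: travel time 73 + fixed 8 = 81.

41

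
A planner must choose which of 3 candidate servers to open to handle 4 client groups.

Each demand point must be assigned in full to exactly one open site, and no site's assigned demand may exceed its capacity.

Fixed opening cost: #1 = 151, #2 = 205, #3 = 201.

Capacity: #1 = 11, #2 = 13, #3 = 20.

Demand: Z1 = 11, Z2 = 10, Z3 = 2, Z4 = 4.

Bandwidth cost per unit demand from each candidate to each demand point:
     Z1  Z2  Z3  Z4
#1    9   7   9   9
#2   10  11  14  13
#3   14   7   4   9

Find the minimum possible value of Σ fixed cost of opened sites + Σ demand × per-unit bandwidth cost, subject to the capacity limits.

565

Open {#1, #3}; cheapest assignment that respects the capacities:
  #1 (cap 11, load 11): Z1 — cost 11×9 = 99
  #3 (cap 20, load 16): Z2, Z3, Z4 — cost 10×7 + 2×4 + 4×9 = 114
  Shipping 213, fixed 352 → total 565.
  Any other capacity-feasible assignment to {#1, #3} ships for at least 213.
Compare {#2, #3}: its best feasible assignment gives total 630.
Compare {#1, #2, #3}: its best feasible assignment gives total 770.
Every other set of open sites that can feasibly serve all demand totals ≥ 630 even under its best assignment. Minimum: 565.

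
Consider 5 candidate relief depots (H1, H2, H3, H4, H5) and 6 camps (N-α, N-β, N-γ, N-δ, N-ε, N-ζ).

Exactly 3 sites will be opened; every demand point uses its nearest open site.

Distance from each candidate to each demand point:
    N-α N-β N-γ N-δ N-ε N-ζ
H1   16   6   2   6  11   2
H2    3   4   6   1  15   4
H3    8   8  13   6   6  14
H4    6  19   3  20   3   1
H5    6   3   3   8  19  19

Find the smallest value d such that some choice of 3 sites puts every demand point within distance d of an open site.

3

Open {H2, H4, H5}.
  Farthest demand point is N-α at distance 3 (to H2); all others are ≤ 3.
With {H1, H2, H4} the worst case is 4.
With {H2, H3, H4} the worst case is 4.
No size-3 selection achieves below 3.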